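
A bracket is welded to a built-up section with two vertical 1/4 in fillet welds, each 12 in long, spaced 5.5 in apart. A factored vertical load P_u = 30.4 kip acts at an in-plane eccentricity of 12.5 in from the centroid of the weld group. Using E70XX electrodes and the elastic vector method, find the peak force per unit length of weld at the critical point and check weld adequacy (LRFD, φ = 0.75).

E70XX → F_EXX = 70 ksi.
Total weld length L_w = 24 in. Treat welds as unit-width lines.
Polar moment about centroid: J = 2[d³/12 + d(b/2)²] = 2[12³/12 + 12×2.75²] = 469.5 in³.
Direct shear f_v = P/L_w = 30.4 / 24 = 1.267 kip/in (vertical).
Torsion M = P·e = 30.4 × 12.5 = 380 kip·in.
Critical point at (x, y) = (2.75, 6) from centroid. f_tx = M·y/J = 4.856 kip/in; f_ty = M·x/J = 2.226 kip/in.
Resultant f_max = √[f_tx² + (f_v + f_ty)²] = √[4.856² + (1.267 + 2.226)²] = 5.982 kip/in.
Capacity per unit length: φr_n = 0.75 × 0.6 × 70 × (0.707 × 0.25) = 5.568 kip/in.
5.982 > 5.568 → NOT adequate.

f_max ≈ 5.98 kip/in; NOT adequate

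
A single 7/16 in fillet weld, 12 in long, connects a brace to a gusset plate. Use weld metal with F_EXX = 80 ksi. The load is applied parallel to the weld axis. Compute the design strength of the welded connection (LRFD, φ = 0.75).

Effective throat t_e = 0.707 × 0.4375 = 0.3093 in.
Total length L = 12 in; A_we = 0.3093 × 12 = 3.712 in².
F_nw = 0.6 F_EXX = 0.6 × 80 = 48 ksi.
φR_n = 0.75 × 48 × 3.712 = 133.6 kips.

φR_n ≈ 134 kips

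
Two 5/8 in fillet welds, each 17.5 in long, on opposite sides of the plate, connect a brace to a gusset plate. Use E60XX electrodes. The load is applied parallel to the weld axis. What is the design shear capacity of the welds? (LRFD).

E60XX → F_EXX = 60 ksi.
Effective throat t_e = 0.707 × 0.625 = 0.4419 in.
Total length L = 35 in; A_we = 0.4419 × 35 = 15.47 in².
F_nw = 0.6 F_EXX = 0.6 × 60 = 36 ksi.
φR_n = 0.75 × 36 × 15.47 = 417.6 kip.

φR_n ≈ 418 kip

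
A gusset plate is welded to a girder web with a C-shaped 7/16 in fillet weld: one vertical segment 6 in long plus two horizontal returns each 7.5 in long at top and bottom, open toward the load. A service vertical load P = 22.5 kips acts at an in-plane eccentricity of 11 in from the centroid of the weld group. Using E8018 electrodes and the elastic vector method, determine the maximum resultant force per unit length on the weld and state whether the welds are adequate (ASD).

f_max ≈ 5.89 kip/in; adequate

E80XX → F_EXX = 80 ksi.
Total weld length L_w = 21 in. Treat welds as unit-width lines.
Centroid: x̄ = 2×7.5×3.75 / 21 = 2.679 in from the vertical weld.
Polar moment about centroid: J = I_x + I_y = [6³/12 + 2×7.5×3²] + [6×2.679² + 2(7.5³/12 + 7.5×1.071²)] = 283.6 in³.
Direct shear f_v = P/L_w = 22.5 / 21 = 1.071 kip/in (vertical).
Torsion M = P·e = 22.5 × 11 = 247.5 kip·in.
Critical point at (x, y) = (4.821, 3) from centroid. f_tx = M·y/J = 2.618 kip/in; f_ty = M·x/J = 4.208 kip/in.
Resultant f_max = √[f_tx² + (f_v + f_ty)²] = √[2.618² + (1.071 + 4.208)²] = 5.893 kip/in.
Capacity per unit length: r_n/Ω = (1/2.0) × 0.6 × 80 × (0.707 × 0.4375) = 7.423 kip/in.
5.893 ≤ 7.423 → adequate.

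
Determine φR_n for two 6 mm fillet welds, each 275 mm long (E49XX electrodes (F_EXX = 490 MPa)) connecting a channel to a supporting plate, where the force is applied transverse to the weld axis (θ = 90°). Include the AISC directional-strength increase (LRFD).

t_e = 0.707 × 6 = 4.242 mm; A_we = 4.242 × 550 = 2333 mm².
Directional factor: 1.0 + 0.5 sin^1.5(90°) = 1.5.
F_nw = 0.6 × 490 × 1.5 = 441 MPa.
φR_n = 0.75 × 441 × 2333 × 10⁻³ = 771.7 kN.

φR_n ≈ 772 kN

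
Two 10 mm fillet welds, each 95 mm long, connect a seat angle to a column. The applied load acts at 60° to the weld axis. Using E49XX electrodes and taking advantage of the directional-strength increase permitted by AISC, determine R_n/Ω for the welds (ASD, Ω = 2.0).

E49XX → F_EXX = 490 MPa.
t_e = 0.707 × 10 = 7.07 mm; A_we = 7.07 × 190 = 1343 mm².
Directional factor: 1.0 + 0.5 sin^1.5(60°) = 1.403.
F_nw = 0.6 × 490 × 1.403 = 412.5 MPa.
R_n/Ω = (412.5 × 1343) / 2.0 × 10⁻³ = 277 kN.

R_n/Ω ≈ 277 kN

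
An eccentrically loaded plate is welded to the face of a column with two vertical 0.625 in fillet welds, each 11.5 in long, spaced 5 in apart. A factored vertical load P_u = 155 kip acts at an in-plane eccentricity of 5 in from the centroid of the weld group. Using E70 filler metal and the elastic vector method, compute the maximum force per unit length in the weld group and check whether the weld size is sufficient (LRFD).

E70XX → F_EXX = 70 ksi.
Total weld length L_w = 23 in. Treat welds as unit-width lines.
Polar moment about centroid: J = 2[d³/12 + d(b/2)²] = 2[11.5³/12 + 11.5×2.5²] = 397.2 in³.
Direct shear f_v = P/L_w = 155 / 23 = 6.739 kip/in (vertical).
Torsion M = P·e = 155 × 5 = 775 kip·in.
Critical point at (x, y) = (2.5, 5.75) from centroid. f_tx = M·y/J = 11.22 kip/in; f_ty = M·x/J = 4.878 kip/in.
Resultant f_max = √[f_tx² + (f_v + f_ty)²] = √[11.22² + (6.739 + 4.878)²] = 16.15 kip/in.
Capacity per unit length: φr_n = 0.75 × 0.6 × 70 × (0.707 × 0.625) = 13.92 kip/in.
16.15 > 13.92 → NOT adequate.

f_max ≈ 16.1 kip/in; NOT adequate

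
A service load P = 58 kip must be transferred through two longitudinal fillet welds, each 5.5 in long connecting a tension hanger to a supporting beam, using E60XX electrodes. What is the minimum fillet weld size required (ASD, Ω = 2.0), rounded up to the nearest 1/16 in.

w = 7/16 in

E60XX → F_EXX = 60 ksi.
Total weld length L = 11 in.
Required throat t_e = P × Ω / (0.6 F_EXX × L) = 58 × 2.0 / (0.6 × 60 × 11) = 0.2929 in.
Required leg w = t_e / 0.707 = 0.4143 in → use 7/16 in.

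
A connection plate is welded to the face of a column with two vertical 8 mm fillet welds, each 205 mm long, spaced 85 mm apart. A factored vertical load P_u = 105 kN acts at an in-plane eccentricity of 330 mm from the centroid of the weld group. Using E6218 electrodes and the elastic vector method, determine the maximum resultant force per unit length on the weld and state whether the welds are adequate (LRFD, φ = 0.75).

E62XX → F_EXX = 620 MPa.
Total weld length L_w = 410 mm. Treat welds as unit-width lines.
Polar moment about centroid: J = 2[d³/12 + d(b/2)²] = 2[205³/12 + 205×42.5²] = 2176000 mm³.
Direct shear f_v = P/L_w = 105×10³ / 410 = 256.1 N/mm (vertical).
Torsion M = P·e = 105×10³ × 330 = 34650000 N·mm.
Critical point at (x, y) = (42.5, 102.5) from centroid. f_tx = M·y/J = 1632 N/mm; f_ty = M·x/J = 676.6 N/mm.
Resultant f_max = √[f_tx² + (f_v + f_ty)²] = √[1632² + (256.1 + 676.6)²] = 1880 N/mm.
Capacity per unit length: φr_n = 0.75 × 0.6 × 620 × (0.707 × 8) = 1578 N/mm.
1880 > 1578 → NOT adequate.

f_max ≈ 1880 N/mm; NOT adequate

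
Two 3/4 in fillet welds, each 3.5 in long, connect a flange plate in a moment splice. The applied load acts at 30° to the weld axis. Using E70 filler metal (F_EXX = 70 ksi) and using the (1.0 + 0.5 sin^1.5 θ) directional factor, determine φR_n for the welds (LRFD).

φR_n ≈ 138 kip

t_e = 0.707 × 0.75 = 0.5302 in; A_we = 0.5302 × 7 = 3.712 in².
Directional factor: 1.0 + 0.5 sin^1.5(30°) = 1.177.
F_nw = 0.6 × 70 × 1.177 = 49.42 ksi.
φR_n = 0.75 × 49.42 × 3.712 = 137.6 kip.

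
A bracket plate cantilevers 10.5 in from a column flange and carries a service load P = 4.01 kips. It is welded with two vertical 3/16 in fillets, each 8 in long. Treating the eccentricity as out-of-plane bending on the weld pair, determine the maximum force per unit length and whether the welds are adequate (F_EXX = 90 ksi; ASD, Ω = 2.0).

f_max ≈ 1.99 kip/in; adequate

L_w = 2 × 8 = 16 in; section modulus (unit throat) S = 2 × L²/6 = 21.33 in².
Direct shear f_v = P/L_w = 4.01/16 = 0.2506 kip/in.
Moment M = P × e = 4.01 × 10.5 = 42.105 kip·in; bending f_b = M/S = 1.974 kip/in.
f_max = √(f_v² + f_b²) = √(0.2506² + 1.974²) = 1.99 kip/in.
r_n/Ω = (1/2.0) × 0.6 × 90 × (0.707 × 0.1875) = 3.579 kip/in → adequate.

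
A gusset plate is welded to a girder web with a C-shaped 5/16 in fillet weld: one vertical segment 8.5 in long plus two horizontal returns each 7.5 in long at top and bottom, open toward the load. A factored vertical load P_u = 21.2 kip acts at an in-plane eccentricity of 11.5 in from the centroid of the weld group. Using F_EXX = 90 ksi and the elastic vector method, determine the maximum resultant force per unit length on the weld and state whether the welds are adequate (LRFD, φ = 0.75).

Total weld length L_w = 23.5 in. Treat welds as unit-width lines.
Centroid: x̄ = 2×7.5×3.75 / 23.5 = 2.394 in from the vertical weld.
Polar moment about centroid: J = I_x + I_y = [8.5³/12 + 2×7.5×4.25²] + [8.5×2.394² + 2(7.5³/12 + 7.5×1.356²)] = 468.7 in³.
Direct shear f_v = P/L_w = 21.2 / 23.5 = 0.9021 kip/in (vertical).
Torsion M = P·e = 21.2 × 11.5 = 243.8 kip·in.
Critical point at (x, y) = (5.106, 4.25) from centroid. f_tx = M·y/J = 2.211 kip/in; f_ty = M·x/J = 2.656 kip/in.
Resultant f_max = √[f_tx² + (f_v + f_ty)²] = √[2.211² + (0.9021 + 2.656)²] = 4.189 kip/in.
Capacity per unit length: φr_n = 0.75 × 0.6 × 90 × (0.707 × 0.3125) = 8.948 kip/in.
4.189 ≤ 8.948 → adequate.

f_max ≈ 4.19 kip/in; adequate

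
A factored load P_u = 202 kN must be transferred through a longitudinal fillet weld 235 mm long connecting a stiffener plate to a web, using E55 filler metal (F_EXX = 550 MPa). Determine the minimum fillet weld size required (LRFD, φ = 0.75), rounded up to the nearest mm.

Total weld length L = 235 mm.
Required throat t_e = P_u / (φ × 0.6 F_EXX × L) = 202 / (0.75 × 0.6 × 550 × 235 × 10⁻³) = 3.473 mm.
Required leg w = t_e / 0.707 = 4.912 mm → use 5 mm.

w = 5 mm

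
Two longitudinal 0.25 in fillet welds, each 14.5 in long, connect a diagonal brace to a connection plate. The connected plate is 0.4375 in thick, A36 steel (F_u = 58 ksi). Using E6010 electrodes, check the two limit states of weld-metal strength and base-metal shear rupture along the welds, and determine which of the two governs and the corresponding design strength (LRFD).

φR_n ≈ 138 kips (weld metal governs)

E60XX → F_EXX = 60 ksi.
t_e = 0.707 × 0.25 = 0.1767 in; L = 29 in.
Weld metal: φR_n = 0.75 × 0.6 × 60 × 0.1767 × 29 = 138.4 kips.
Base metal (shear rupture): φR_n = 0.75 × 0.6 × 58 × 0.4375 × 29 = 331.1 kips.
Governing: weld metal.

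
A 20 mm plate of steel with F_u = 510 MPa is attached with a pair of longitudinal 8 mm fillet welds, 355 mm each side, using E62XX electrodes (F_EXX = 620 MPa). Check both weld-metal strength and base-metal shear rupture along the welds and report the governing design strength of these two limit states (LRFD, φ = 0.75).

t_e = 0.707 × 8 = 5.656 mm; L = 710 mm.
Weld metal: φR_n = 0.75 × 0.6 × 620 × 5.656 × 710 × 10⁻³ = 1120 kN.
Base metal (shear rupture): φR_n = 0.75 × 0.6 × 510 × 20 × 710 × 10⁻³ = 3259 kN.
Governing: weld metal.

φR_n ≈ 1120 kN (weld metal governs)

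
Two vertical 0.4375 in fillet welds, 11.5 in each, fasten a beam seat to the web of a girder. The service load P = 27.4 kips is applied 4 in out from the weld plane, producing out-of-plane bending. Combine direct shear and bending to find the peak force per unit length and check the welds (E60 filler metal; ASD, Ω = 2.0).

f_max ≈ 2.76 kip/in; adequate

E60XX → F_EXX = 60 ksi.
L_w = 2 × 11.5 = 23 in; section modulus (unit throat) S = 2 × L²/6 = 44.08 in².
Direct shear f_v = P/L_w = 27.4/23 = 1.191 kip/in.
Moment M = P × e = 27.4 × 4 = 109.6 kip·in; bending f_b = M/S = 2.486 kip/in.
f_max = √(f_v² + f_b²) = √(1.191² + 2.486²) = 2.757 kip/in.
r_n/Ω = (1/2.0) × 0.6 × 60 × (0.707 × 0.4375) = 5.568 kip/in → adequate.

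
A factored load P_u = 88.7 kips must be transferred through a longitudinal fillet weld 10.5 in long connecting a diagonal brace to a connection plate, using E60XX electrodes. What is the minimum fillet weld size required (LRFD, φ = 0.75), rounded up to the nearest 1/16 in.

w = 1/2 in

E60XX → F_EXX = 60 ksi.
Total weld length L = 10.5 in.
Required throat t_e = P_u / (φ × 0.6 F_EXX × L) = 88.7 / (0.75 × 0.6 × 60 × 10.5) = 0.3129 in.
Required leg w = t_e / 0.707 = 0.4425 in → use 1/2 in.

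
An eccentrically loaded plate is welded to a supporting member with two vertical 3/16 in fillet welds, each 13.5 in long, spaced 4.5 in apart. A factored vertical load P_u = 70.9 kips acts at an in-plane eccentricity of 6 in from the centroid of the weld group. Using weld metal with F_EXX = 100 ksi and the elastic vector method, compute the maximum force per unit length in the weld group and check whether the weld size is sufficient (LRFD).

Total weld length L_w = 27 in. Treat welds as unit-width lines.
Polar moment about centroid: J = 2[d³/12 + d(b/2)²] = 2[13.5³/12 + 13.5×2.25²] = 546.8 in³.
Direct shear f_v = P/L_w = 70.9 / 27 = 2.626 kip/in (vertical).
Torsion M = P·e = 70.9 × 6 = 425.4 kip·in.
Critical point at (x, y) = (2.25, 6.75) from centroid. f_tx = M·y/J = 5.252 kip/in; f_ty = M·x/J = 1.751 kip/in.
Resultant f_max = √[f_tx² + (f_v + f_ty)²] = √[5.252² + (2.626 + 1.751)²] = 6.836 kip/in.
Capacity per unit length: φr_n = 0.75 × 0.6 × 100 × (0.707 × 0.1875) = 5.965 kip/in.
6.836 > 5.965 → NOT adequate.

f_max ≈ 6.84 kip/in; NOT adequate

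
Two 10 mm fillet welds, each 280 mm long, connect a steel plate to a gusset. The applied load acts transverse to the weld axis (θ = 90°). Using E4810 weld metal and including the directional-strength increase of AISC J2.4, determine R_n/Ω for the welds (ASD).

E48XX → F_EXX = 480 MPa.
t_e = 0.707 × 10 = 7.07 mm; A_we = 7.07 × 560 = 3959 mm².
Directional factor: 1.0 + 0.5 sin^1.5(90°) = 1.5.
F_nw = 0.6 × 480 × 1.5 = 432 MPa.
R_n/Ω = (432 × 3959) / 2.0 × 10⁻³ = 855.2 kN.

R_n/Ω ≈ 855 kN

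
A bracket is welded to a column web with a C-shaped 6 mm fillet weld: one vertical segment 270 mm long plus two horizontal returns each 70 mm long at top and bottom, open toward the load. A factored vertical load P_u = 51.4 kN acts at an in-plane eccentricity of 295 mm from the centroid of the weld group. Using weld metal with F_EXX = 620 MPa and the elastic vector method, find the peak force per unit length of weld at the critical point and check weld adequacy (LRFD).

Total weld length L_w = 410 mm. Treat welds as unit-width lines.
Centroid: x̄ = 2×70×35 / 410 = 11.95 mm from the vertical weld.
Polar moment about centroid: J = I_x + I_y = [270³/12 + 2×70×135²] + [270×11.95² + 2(70³/12 + 70×23.05²)] = 4362000 mm³.
Direct shear f_v = P/L_w = 51.4×10³ / 410 = 125.4 N/mm (vertical).
Torsion M = P·e = 51.4×10³ × 295 = 15163000 N·mm.
Critical point at (x, y) = (58.05, 135) from centroid. f_tx = M·y/J = 469.3 N/mm; f_ty = M·x/J = 201.8 N/mm.
Resultant f_max = √[f_tx² + (f_v + f_ty)²] = √[469.3² + (125.4 + 201.8)²] = 572.1 N/mm.
Capacity per unit length: φr_n = 0.75 × 0.6 × 620 × (0.707 × 6) = 1184 N/mm.
572.1 ≤ 1184 → adequate.

f_max ≈ 572 N/mm; adequate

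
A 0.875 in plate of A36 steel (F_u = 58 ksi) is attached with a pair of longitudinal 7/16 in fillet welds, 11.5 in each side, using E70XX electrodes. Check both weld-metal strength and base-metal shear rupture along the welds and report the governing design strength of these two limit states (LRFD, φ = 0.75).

φR_n ≈ 224 kips (weld metal governs)

E70XX → F_EXX = 70 ksi.
t_e = 0.707 × 0.4375 = 0.3093 in; L = 23 in.
Weld metal: φR_n = 0.75 × 0.6 × 70 × 0.3093 × 23 = 224.1 kips.
Base metal (shear rupture): φR_n = 0.75 × 0.6 × 58 × 0.875 × 23 = 525.3 kips.
Governing: weld metal.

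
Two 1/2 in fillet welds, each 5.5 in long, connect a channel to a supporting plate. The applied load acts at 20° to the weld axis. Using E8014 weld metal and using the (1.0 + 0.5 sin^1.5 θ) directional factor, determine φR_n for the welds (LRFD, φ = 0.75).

φR_n ≈ 154 kips

E80XX → F_EXX = 80 ksi.
t_e = 0.707 × 0.5 = 0.3535 in; A_we = 0.3535 × 11 = 3.888 in².
Directional factor: 1.0 + 0.5 sin^1.5(20°) = 1.1.
F_nw = 0.6 × 80 × 1.1 = 52.8 ksi.
φR_n = 0.75 × 52.8 × 3.888 = 154 kips.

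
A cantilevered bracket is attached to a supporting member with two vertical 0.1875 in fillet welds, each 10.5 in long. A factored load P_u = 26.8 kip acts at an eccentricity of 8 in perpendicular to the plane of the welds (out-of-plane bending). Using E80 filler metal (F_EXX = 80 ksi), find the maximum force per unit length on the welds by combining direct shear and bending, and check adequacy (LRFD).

f_max ≈ 5.97 kip/in; NOT adequate

L_w = 2 × 10.5 = 21 in; section modulus (unit throat) S = 2 × L²/6 = 36.75 in².
Direct shear f_v = P/L_w = 26.8/21 = 1.276 kip/in.
Moment M = P × e = 26.8 × 8 = 214.4 kip·in; bending f_b = M/S = 5.834 kip/in.
f_max = √(f_v² + f_b²) = √(1.276² + 5.834²) = 5.972 kip/in.
φr_n = 0.75 × 0.6 × 80 × (0.707 × 0.1875) = 4.772 kip/in → NOT adequate.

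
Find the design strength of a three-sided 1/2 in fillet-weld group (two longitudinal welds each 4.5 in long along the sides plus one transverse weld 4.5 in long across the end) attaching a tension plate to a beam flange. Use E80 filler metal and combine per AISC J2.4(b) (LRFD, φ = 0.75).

φR_n ≈ 183 kip

E80XX → F_EXX = 80 ksi.
t_e = 0.707 × 0.5 = 0.3535 in.
R_nwl = 0.6 × 80 × 0.3535 × 9 = 152.7 kip (longitudinal, 2 welds).
R_nwt = 0.6 × 80 × 0.3535 × 4.5 = 76.36 kip (transverse, base value).
(i) R_nwl + R_nwt = 229.1 kip; (ii) 0.85 R_nwl + 1.5 R_nwt = 244.3 kip.
R_n = max = 244.3 kip [governs: (ii)]; φR_n = 183.3 kip.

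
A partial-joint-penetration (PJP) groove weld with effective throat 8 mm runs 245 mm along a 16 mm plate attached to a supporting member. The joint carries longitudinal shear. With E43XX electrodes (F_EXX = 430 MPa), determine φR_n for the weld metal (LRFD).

φR_n ≈ 379 kN

Effective throat (given) t_e = 8 mm.
A_we = 8 × 245 = 1960 mm².
F_nw = 0.6 F_EXX = 258 MPa.
φR_n = 0.75 × 258 × 1960 × 10⁻³ = 379.3 kN.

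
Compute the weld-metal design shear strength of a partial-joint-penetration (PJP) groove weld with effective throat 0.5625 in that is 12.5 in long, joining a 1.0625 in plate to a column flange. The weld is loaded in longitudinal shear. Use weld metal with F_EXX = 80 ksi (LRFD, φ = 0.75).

Effective throat (given) t_e = 0.5625 in.
A_we = 0.5625 × 12.5 = 7.031 in².
F_nw = 0.6 F_EXX = 48 ksi.
φR_n = 0.75 × 48 × 7.031 = 253.1 kip.

φR_n ≈ 253 kip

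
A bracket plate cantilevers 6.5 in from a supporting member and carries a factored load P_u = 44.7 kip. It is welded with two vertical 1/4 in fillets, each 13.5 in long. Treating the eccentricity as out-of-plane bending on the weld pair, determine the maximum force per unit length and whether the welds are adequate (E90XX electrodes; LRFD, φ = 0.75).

f_max ≈ 5.06 kip/in; adequate

E90XX → F_EXX = 90 ksi.
L_w = 2 × 13.5 = 27 in; section modulus (unit throat) S = 2 × L²/6 = 60.75 in².
Direct shear f_v = P/L_w = 44.7/27 = 1.656 kip/in.
Moment M = P × e = 44.7 × 6.5 = 290.55 kip·in; bending f_b = M/S = 4.783 kip/in.
f_max = √(f_v² + f_b²) = √(1.656² + 4.783²) = 5.061 kip/in.
φr_n = 0.75 × 0.6 × 90 × (0.707 × 0.25) = 7.158 kip/in → adequate.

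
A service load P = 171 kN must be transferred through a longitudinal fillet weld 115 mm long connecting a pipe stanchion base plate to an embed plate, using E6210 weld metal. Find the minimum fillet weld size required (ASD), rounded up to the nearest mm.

w = 12 mm

E62XX → F_EXX = 620 MPa.
Total weld length L = 115 mm.
Required throat t_e = P × Ω / (0.6 F_EXX × L) = 171 × 2.0 / (0.6 × 620 × 115 × 10⁻³) = 7.994 mm.
Required leg w = t_e / 0.707 = 11.31 mm → use 12 mm.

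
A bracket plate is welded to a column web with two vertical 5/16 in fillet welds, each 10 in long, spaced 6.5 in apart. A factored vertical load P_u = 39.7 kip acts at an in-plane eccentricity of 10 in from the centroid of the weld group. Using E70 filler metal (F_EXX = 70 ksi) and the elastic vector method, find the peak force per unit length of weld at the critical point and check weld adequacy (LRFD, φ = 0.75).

f_max ≈ 7.53 kip/in; NOT adequate

Total weld length L_w = 20 in. Treat welds as unit-width lines.
Polar moment about centroid: J = 2[d³/12 + d(b/2)²] = 2[10³/12 + 10×3.25²] = 377.9 in³.
Direct shear f_v = P/L_w = 39.7 / 20 = 1.985 kip/in (vertical).
Torsion M = P·e = 39.7 × 10 = 397 kip·in.
Critical point at (x, y) = (3.25, 5) from centroid. f_tx = M·y/J = 5.252 kip/in; f_ty = M·x/J = 3.414 kip/in.
Resultant f_max = √[f_tx² + (f_v + f_ty)²] = √[5.252² + (1.985 + 3.414)²] = 7.533 kip/in.
Capacity per unit length: φr_n = 0.75 × 0.6 × 70 × (0.707 × 0.3125) = 6.96 kip/in.
7.533 > 6.96 → NOT adequate.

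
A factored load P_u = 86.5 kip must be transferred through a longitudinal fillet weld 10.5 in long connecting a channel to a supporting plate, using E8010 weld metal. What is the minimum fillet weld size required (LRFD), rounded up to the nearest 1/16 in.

w = 3/8 in

E80XX → F_EXX = 80 ksi.
Total weld length L = 10.5 in.
Required throat t_e = P_u / (φ × 0.6 F_EXX × L) = 86.5 / (0.75 × 0.6 × 80 × 10.5) = 0.2288 in.
Required leg w = t_e / 0.707 = 0.3237 in → use 3/8 in.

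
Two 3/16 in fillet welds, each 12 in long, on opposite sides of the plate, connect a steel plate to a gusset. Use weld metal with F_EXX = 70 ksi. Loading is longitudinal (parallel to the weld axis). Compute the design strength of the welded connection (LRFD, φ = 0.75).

Effective throat t_e = 0.707 × 0.1875 = 0.1326 in.
Total length L = 24 in; A_we = 0.1326 × 24 = 3.181 in².
F_nw = 0.6 F_EXX = 0.6 × 70 = 42 ksi.
φR_n = 0.75 × 42 × 3.181 = 100.2 kips.

φR_n ≈ 100 kips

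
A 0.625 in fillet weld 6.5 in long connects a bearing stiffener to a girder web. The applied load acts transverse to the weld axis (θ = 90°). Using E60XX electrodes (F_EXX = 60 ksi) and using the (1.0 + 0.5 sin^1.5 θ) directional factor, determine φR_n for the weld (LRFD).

φR_n ≈ 116 kip

t_e = 0.707 × 0.625 = 0.4419 in; A_we = 0.4419 × 6.5 = 2.872 in².
Directional factor: 1.0 + 0.5 sin^1.5(90°) = 1.5.
F_nw = 0.6 × 60 × 1.5 = 54 ksi.
φR_n = 0.75 × 54 × 2.872 = 116.3 kip.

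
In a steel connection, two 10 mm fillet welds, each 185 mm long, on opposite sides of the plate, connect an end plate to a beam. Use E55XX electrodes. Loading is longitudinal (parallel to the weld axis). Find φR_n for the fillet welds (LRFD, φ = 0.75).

E55XX → F_EXX = 550 MPa.
Effective throat t_e = 0.707 × 10 = 7.07 mm.
Total length L = 370 mm; A_we = 7.07 × 370 = 2616 mm².
F_nw = 0.6 F_EXX = 0.6 × 550 = 330 MPa.
φR_n = 0.75 × 330 × 2616 × 10⁻³ = 647.4 kN.

φR_n ≈ 647 kN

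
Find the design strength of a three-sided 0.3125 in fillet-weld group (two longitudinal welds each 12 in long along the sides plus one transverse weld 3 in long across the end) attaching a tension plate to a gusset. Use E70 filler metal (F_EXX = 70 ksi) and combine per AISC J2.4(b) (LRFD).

t_e = 0.707 × 0.3125 = 0.2209 in.
R_nwl = 0.6 × 70 × 0.2209 × 24 = 222.7 kip (longitudinal, 2 welds).
R_nwt = 0.6 × 70 × 0.2209 × 3 = 27.84 kip (transverse, base value).
(i) R_nwl + R_nwt = 250.5 kip; (ii) 0.85 R_nwl + 1.5 R_nwt = 231.1 kip.
R_n = max = 250.5 kip [governs: (i)]; φR_n = 187.9 kip.

φR_n ≈ 188 kip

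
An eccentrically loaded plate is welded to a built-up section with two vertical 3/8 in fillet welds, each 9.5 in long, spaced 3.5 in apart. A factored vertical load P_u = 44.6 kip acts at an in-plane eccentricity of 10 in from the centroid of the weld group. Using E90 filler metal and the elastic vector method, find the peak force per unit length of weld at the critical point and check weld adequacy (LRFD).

E90XX → F_EXX = 90 ksi.
Total weld length L_w = 19 in. Treat welds as unit-width lines.
Polar moment about centroid: J = 2[d³/12 + d(b/2)²] = 2[9.5³/12 + 9.5×1.75²] = 201.1 in³.
Direct shear f_v = P/L_w = 44.6 / 19 = 2.347 kip/in (vertical).
Torsion M = P·e = 44.6 × 10 = 446 kip·in.
Critical point at (x, y) = (1.75, 4.75) from centroid. f_tx = M·y/J = 10.54 kip/in; f_ty = M·x/J = 3.881 kip/in.
Resultant f_max = √[f_tx² + (f_v + f_ty)²] = √[10.54² + (2.347 + 3.881)²] = 12.24 kip/in.
Capacity per unit length: φr_n = 0.75 × 0.6 × 90 × (0.707 × 0.375) = 10.74 kip/in.
12.24 > 10.74 → NOT adequate.

f_max ≈ 12.2 kip/in; NOT adequate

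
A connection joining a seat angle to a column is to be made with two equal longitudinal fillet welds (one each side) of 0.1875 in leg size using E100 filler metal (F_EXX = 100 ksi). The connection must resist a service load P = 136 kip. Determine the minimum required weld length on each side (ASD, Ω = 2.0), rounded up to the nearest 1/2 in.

Throat t_e = 0.707 × 0.1875 = 0.1326 in.
r_n/Ω = (0.6 × 100 × 0.1326) / 2.0 = 3.977 kip/in.
L_req = P / (r_n/Ω) = 136 / 3.977 = 34.2 in total.
Per side: 34.2 / 2 = 17.1 in.
Round up → use L = 17.5 in on each side.

L = 17.5 in on each side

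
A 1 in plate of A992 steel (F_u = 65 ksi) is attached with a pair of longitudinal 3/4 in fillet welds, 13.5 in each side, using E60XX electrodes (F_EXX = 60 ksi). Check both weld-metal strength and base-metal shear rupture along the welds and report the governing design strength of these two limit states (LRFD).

φR_n ≈ 387 kip (weld metal governs)

t_e = 0.707 × 0.75 = 0.5302 in; L = 27 in.
Weld metal: φR_n = 0.75 × 0.6 × 60 × 0.5302 × 27 = 386.6 kip.
Base metal (shear rupture): φR_n = 0.75 × 0.6 × 65 × 1 × 27 = 789.8 kip.
Governing: weld metal.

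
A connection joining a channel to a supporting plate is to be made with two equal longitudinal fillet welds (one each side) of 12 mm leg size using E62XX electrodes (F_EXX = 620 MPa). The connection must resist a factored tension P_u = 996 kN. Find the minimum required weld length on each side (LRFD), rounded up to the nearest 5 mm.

Throat t_e = 0.707 × 12 = 8.484 mm.
φr_n = 0.75 × 0.6 × 620 × 8.484 × 10⁻³ = 2.367 kN/mm.
L_req = P_u / φr_n = 996 / 2.367 = 420.8 mm total.
Per side: 420.8 / 2 = 210.4 mm.
Round up → use L = 215 mm on each side.

L = 215 mm on each side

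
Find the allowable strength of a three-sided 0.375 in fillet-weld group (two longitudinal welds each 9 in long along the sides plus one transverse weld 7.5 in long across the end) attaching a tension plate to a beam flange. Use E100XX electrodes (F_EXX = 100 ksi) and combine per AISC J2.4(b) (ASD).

t_e = 0.707 × 0.375 = 0.2651 in.
R_nwl = 0.6 × 100 × 0.2651 × 18 = 286.3 kip (longitudinal, 2 welds).
R_nwt = 0.6 × 100 × 0.2651 × 7.5 = 119.3 kip (transverse, base value).
(i) R_nwl + R_nwt = 405.6 kip; (ii) 0.85 R_nwl + 1.5 R_nwt = 422.3 kip.
R_n = max = 422.3 kip [governs: (ii)]; R_n/Ω = 211.2 kip.

R_n/Ω ≈ 211 kip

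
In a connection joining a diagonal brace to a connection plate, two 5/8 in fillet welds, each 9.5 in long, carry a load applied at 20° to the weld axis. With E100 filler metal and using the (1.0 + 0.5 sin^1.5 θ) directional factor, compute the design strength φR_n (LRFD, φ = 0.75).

E100XX → F_EXX = 100 ksi.
t_e = 0.707 × 0.625 = 0.4419 in; A_we = 0.4419 × 19 = 8.396 in².
Directional factor: 1.0 + 0.5 sin^1.5(20°) = 1.1.
F_nw = 0.6 × 100 × 1.1 = 66 ksi.
φR_n = 0.75 × 66 × 8.396 = 415.6 kips.

φR_n ≈ 416 kips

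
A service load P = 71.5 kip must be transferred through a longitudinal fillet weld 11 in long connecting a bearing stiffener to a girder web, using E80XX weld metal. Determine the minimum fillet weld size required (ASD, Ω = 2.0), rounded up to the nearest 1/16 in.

E80XX → F_EXX = 80 ksi.
Total weld length L = 11 in.
Required throat t_e = P × Ω / (0.6 F_EXX × L) = 71.5 × 2.0 / (0.6 × 80 × 11) = 0.2708 in.
Required leg w = t_e / 0.707 = 0.3831 in → use 7/16 in.

w = 7/16 in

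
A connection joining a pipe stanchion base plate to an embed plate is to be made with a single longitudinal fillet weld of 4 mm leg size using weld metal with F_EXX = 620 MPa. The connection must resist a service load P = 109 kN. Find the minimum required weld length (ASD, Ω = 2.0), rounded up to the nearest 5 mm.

L = 210 mm

Throat t_e = 0.707 × 4 = 2.828 mm.
r_n/Ω = (0.6 × 620 × 2.828) / 2.0 = 526 N/mm = 0.526 kN/mm.
L_req = P / (r_n/Ω) = 109 / 0.526 = 207.2 mm total.
Round up → use L = 210 mm.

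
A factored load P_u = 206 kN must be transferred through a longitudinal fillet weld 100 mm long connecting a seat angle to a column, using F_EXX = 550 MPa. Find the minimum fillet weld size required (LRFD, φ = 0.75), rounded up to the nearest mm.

Total weld length L = 100 mm.
Required throat t_e = P_u / (φ × 0.6 F_EXX × L) = 206 / (0.75 × 0.6 × 550 × 100 × 10⁻³) = 8.323 mm.
Required leg w = t_e / 0.707 = 11.77 mm → use 12 mm.

w = 12 mm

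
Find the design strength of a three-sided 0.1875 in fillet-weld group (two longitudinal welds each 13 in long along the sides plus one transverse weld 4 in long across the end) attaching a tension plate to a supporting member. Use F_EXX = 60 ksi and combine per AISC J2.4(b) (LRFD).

φR_n ≈ 107 kip

t_e = 0.707 × 0.1875 = 0.1326 in.
R_nwl = 0.6 × 60 × 0.1326 × 26 = 124.1 kip (longitudinal, 2 welds).
R_nwt = 0.6 × 60 × 0.1326 × 4 = 19.09 kip (transverse, base value).
(i) R_nwl + R_nwt = 143.2 kip; (ii) 0.85 R_nwl + 1.5 R_nwt = 134.1 kip.
R_n = max = 143.2 kip [governs: (i)]; φR_n = 107.4 kip.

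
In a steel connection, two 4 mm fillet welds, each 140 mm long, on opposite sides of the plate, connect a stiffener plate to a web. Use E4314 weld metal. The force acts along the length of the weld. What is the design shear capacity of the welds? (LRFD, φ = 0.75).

E43XX → F_EXX = 430 MPa.
Effective throat t_e = 0.707 × 4 = 2.828 mm.
Total length L = 280 mm; A_we = 2.828 × 280 = 791.8 mm².
F_nw = 0.6 F_EXX = 0.6 × 430 = 258 MPa.
φR_n = 0.75 × 258 × 791.8 × 10⁻³ = 153.2 kN.

φR_n ≈ 153 kN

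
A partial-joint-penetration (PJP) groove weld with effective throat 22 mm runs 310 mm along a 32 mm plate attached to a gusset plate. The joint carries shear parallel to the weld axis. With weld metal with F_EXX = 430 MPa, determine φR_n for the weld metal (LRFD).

φR_n ≈ 1320 kN

Effective throat (given) t_e = 22 mm.
A_we = 22 × 310 = 6820 mm².
F_nw = 0.6 F_EXX = 258 MPa.
φR_n = 0.75 × 258 × 6820 × 10⁻³ = 1320 kN.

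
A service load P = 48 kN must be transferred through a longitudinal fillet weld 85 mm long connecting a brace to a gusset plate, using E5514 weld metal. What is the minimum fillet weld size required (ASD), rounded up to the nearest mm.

w = 5 mm

E55XX → F_EXX = 550 MPa.
Total weld length L = 85 mm.
Required throat t_e = P × Ω / (0.6 F_EXX × L) = 48 × 2.0 / (0.6 × 550 × 85 × 10⁻³) = 3.422 mm.
Required leg w = t_e / 0.707 = 4.841 mm → use 5 mm.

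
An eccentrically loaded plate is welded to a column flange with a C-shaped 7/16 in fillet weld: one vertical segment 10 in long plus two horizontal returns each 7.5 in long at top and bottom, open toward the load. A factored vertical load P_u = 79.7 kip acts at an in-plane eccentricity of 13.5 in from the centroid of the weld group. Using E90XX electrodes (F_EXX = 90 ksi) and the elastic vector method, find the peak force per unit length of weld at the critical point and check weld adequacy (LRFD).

f_max ≈ 15.2 kip/in; NOT adequate

Total weld length L_w = 25 in. Treat welds as unit-width lines.
Centroid: x̄ = 2×7.5×3.75 / 25 = 2.25 in from the vertical weld.
Polar moment about centroid: J = I_x + I_y = [10³/12 + 2×7.5×5²] + [10×2.25² + 2(7.5³/12 + 7.5×1.5²)] = 613 in³.
Direct shear f_v = P/L_w = 79.7 / 25 = 3.188 kip/in (vertical).
Torsion M = P·e = 79.7 × 13.5 = 1076 kip·in.
Critical point at (x, y) = (5.25, 5) from centroid. f_tx = M·y/J = 8.776 kip/in; f_ty = M·x/J = 9.215 kip/in.
Resultant f_max = √[f_tx² + (f_v + f_ty)²] = √[8.776² + (3.188 + 9.215)²] = 15.19 kip/in.
Capacity per unit length: φr_n = 0.75 × 0.6 × 90 × (0.707 × 0.4375) = 12.53 kip/in.
15.19 > 12.53 → NOT adequate.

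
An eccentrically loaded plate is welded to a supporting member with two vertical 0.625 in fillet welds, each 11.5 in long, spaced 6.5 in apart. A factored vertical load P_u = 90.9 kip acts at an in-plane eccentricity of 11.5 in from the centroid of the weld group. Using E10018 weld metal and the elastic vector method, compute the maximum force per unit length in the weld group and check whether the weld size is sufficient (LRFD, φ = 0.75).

E100XX → F_EXX = 100 ksi.
Total weld length L_w = 23 in. Treat welds as unit-width lines.
Polar moment about centroid: J = 2[d³/12 + d(b/2)²] = 2[11.5³/12 + 11.5×3.25²] = 496.4 in³.
Direct shear f_v = P/L_w = 90.9 / 23 = 3.952 kip/in (vertical).
Torsion M = P·e = 90.9 × 11.5 = 1045.4 kip·in.
Critical point at (x, y) = (3.25, 5.75) from centroid. f_tx = M·y/J = 12.11 kip/in; f_ty = M·x/J = 6.844 kip/in.
Resultant f_max = √[f_tx² + (f_v + f_ty)²] = √[12.11² + (3.952 + 6.844)²] = 16.22 kip/in.
Capacity per unit length: φr_n = 0.75 × 0.6 × 100 × (0.707 × 0.625) = 19.88 kip/in.
16.22 ≤ 19.88 → adequate.

f_max ≈ 16.2 kip/in; adequate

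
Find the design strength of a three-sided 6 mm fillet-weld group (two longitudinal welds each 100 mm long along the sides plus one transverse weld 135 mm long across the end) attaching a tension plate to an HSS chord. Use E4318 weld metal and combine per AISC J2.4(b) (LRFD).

E43XX → F_EXX = 430 MPa.
t_e = 0.707 × 6 = 4.242 mm.
R_nwl = 0.6 × 430 × 4.242 × 200 × 10⁻³ = 218.9 kN (longitudinal, 2 welds).
R_nwt = 0.6 × 430 × 4.242 × 135 × 10⁻³ = 147.7 kN (transverse, base value).
(i) R_nwl + R_nwt = 366.6 kN; (ii) 0.85 R_nwl + 1.5 R_nwt = 407.7 kN.
R_n = max = 407.7 kN [governs: (ii)]; φR_n = 305.8 kN.

φR_n ≈ 306 kN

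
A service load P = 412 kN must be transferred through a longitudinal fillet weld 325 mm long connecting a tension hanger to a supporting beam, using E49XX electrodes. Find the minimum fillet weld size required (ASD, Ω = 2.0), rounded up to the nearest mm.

w = 13 mm

E49XX → F_EXX = 490 MPa.
Total weld length L = 325 mm.
Required throat t_e = P × Ω / (0.6 F_EXX × L) = 412 × 2.0 / (0.6 × 490 × 325 × 10⁻³) = 8.624 mm.
Required leg w = t_e / 0.707 = 12.2 mm → use 13 mm.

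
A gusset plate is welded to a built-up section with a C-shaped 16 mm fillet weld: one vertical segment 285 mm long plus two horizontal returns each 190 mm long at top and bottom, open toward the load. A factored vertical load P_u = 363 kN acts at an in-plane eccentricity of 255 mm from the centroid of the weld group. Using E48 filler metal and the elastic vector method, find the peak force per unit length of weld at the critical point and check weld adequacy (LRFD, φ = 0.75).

f_max ≈ 1900 N/mm; adequate

E48XX → F_EXX = 480 MPa.
Total weld length L_w = 665 mm. Treat welds as unit-width lines.
Centroid: x̄ = 2×190×95 / 665 = 54.29 mm from the vertical weld.
Polar moment about centroid: J = I_x + I_y = [285³/12 + 2×190×142.5²] + [285×54.29² + 2(190³/12 + 190×40.71²)] = 12260000 mm³.
Direct shear f_v = P/L_w = 363×10³ / 665 = 545.9 N/mm (vertical).
Torsion M = P·e = 363×10³ × 255 = 92565000 N·mm.
Critical point at (x, y) = (135.7, 142.5) from centroid. f_tx = M·y/J = 1076 N/mm; f_ty = M·x/J = 1025 N/mm.
Resultant f_max = √[f_tx² + (f_v + f_ty)²] = √[1076² + (545.9 + 1025)²] = 1904 N/mm.
Capacity per unit length: φr_n = 0.75 × 0.6 × 480 × (0.707 × 16) = 2443 N/mm.
1904 ≤ 2443 → adequate.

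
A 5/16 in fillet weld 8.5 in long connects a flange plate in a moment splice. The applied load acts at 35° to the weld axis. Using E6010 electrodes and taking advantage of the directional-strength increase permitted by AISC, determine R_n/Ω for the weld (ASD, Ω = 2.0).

E60XX → F_EXX = 60 ksi.
t_e = 0.707 × 0.3125 = 0.2209 in; A_we = 0.2209 × 8.5 = 1.878 in².
Directional factor: 1.0 + 0.5 sin^1.5(35°) = 1.217.
F_nw = 0.6 × 60 × 1.217 = 43.82 ksi.
R_n/Ω = (43.82 × 1.878) / 2.0 = 41.15 kip.

R_n/Ω ≈ 41.1 kip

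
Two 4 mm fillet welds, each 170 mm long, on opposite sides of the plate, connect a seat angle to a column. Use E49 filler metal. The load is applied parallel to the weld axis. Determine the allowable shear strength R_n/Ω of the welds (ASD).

R_n/Ω ≈ 141 kN

E49XX → F_EXX = 490 MPa.
Effective throat t_e = 0.707 × 4 = 2.828 mm.
Total length L = 340 mm; A_we = 2.828 × 340 = 961.5 mm².
F_nw = 0.6 F_EXX = 0.6 × 490 = 294 MPa.
R_n = 294 × 961.5 × 10⁻³ = 282.7 kN; R_n/Ω = 282.7/2.0 = 141.3 kN.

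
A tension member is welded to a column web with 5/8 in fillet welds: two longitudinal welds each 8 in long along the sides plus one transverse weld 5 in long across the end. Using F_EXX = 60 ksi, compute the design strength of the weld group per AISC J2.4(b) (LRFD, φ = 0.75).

φR_n ≈ 252 kips

t_e = 0.707 × 0.625 = 0.4419 in.
R_nwl = 0.6 × 60 × 0.4419 × 16 = 254.5 kips (longitudinal, 2 welds).
R_nwt = 0.6 × 60 × 0.4419 × 5 = 79.54 kips (transverse, base value).
(i) R_nwl + R_nwt = 334.1 kips; (ii) 0.85 R_nwl + 1.5 R_nwt = 335.6 kips.
R_n = max = 335.6 kips [governs: (ii)]; φR_n = 251.7 kips.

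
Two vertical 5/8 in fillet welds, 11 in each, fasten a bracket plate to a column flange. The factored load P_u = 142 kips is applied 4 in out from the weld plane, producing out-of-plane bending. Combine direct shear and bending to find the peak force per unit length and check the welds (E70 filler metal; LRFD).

f_max ≈ 15.5 kip/in; NOT adequate

E70XX → F_EXX = 70 ksi.
L_w = 2 × 11 = 22 in; section modulus (unit throat) S = 2 × L²/6 = 40.33 in².
Direct shear f_v = P/L_w = 142/22 = 6.455 kip/in.
Moment M = P × e = 142 × 4 = 568 kip·in; bending f_b = M/S = 14.08 kip/in.
f_max = √(f_v² + f_b²) = √(6.455² + 14.08²) = 15.49 kip/in.
φr_n = 0.75 × 0.6 × 70 × (0.707 × 0.625) = 13.92 kip/in → NOT adequate.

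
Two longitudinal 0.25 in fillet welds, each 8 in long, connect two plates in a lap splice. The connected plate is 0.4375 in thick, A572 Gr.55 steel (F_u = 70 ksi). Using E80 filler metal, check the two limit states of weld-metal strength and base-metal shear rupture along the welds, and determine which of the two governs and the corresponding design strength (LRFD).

E80XX → F_EXX = 80 ksi.
t_e = 0.707 × 0.25 = 0.1767 in; L = 16 in.
Weld metal: φR_n = 0.75 × 0.6 × 80 × 0.1767 × 16 = 101.8 kip.
Base metal (shear rupture): φR_n = 0.75 × 0.6 × 70 × 0.4375 × 16 = 220.5 kip.
Governing: weld metal.

φR_n ≈ 102 kip (weld metal governs)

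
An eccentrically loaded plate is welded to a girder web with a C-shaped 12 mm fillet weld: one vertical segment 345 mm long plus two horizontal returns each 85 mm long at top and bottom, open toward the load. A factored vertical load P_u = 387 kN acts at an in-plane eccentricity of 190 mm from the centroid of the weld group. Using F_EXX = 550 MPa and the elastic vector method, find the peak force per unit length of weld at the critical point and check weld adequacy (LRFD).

f_max ≈ 1970 N/mm; adequate

Total weld length L_w = 515 mm. Treat welds as unit-width lines.
Centroid: x̄ = 2×85×42.5 / 515 = 14.03 mm from the vertical weld.
Polar moment about centroid: J = I_x + I_y = [345³/12 + 2×85×172.5²] + [345×14.03² + 2(85³/12 + 85×28.47²)] = 8789000 mm³.
Direct shear f_v = P/L_w = 387×10³ / 515 = 751.5 N/mm (vertical).
Torsion M = P·e = 387×10³ × 190 = 73530000 N·mm.
Critical point at (x, y) = (70.97, 172.5) from centroid. f_tx = M·y/J = 1443 N/mm; f_ty = M·x/J = 593.8 N/mm.
Resultant f_max = √[f_tx² + (f_v + f_ty)²] = √[1443² + (751.5 + 593.8)²] = 1973 N/mm.
Capacity per unit length: φr_n = 0.75 × 0.6 × 550 × (0.707 × 12) = 2100 N/mm.
1973 ≤ 2100 → adequate.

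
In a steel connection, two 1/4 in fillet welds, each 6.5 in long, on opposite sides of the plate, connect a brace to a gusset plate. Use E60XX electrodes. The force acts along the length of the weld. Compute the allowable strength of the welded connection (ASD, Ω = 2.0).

E60XX → F_EXX = 60 ksi.
Effective throat t_e = 0.707 × 0.25 = 0.1767 in.
Total length L = 13 in; A_we = 0.1767 × 13 = 2.298 in².
F_nw = 0.6 F_EXX = 0.6 × 60 = 36 ksi.
R_n = 36 × 2.298 = 82.72 kips; R_n/Ω = 82.72/2.0 = 41.36 kips.

R_n/Ω ≈ 41.4 kips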